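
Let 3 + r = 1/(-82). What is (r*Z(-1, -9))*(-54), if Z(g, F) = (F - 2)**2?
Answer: 806949/41 ≈ 19682.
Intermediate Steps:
Z(g, F) = (-2 + F)**2
r = -247/82 (r = -3 + 1/(-82) = -3 - 1/82 = -247/82 ≈ -3.0122)
(r*Z(-1, -9))*(-54) = -247*(-2 - 9)**2/82*(-54) = -247/82*(-11)**2*(-54) = -247/82*121*(-54) = -29887/82*(-54) = 806949/41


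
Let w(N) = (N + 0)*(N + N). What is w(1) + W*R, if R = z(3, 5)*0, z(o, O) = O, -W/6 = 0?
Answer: 2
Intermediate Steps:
W = 0 (W = -6*0 = 0)
R = 0 (R = 5*0 = 0)
w(N) = 2*N² (w(N) = N*(2*N) = 2*N²)
w(1) + W*R = 2*1² + 0*0 = 2*1 + 0 = 2 + 0 = 2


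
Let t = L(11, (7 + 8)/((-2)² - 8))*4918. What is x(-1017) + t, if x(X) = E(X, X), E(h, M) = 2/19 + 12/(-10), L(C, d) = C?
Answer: 5139206/95 ≈ 54097.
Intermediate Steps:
E(h, M) = -104/95 (E(h, M) = 2*(1/19) + 12*(-⅒) = 2/19 - 6/5 = -104/95)
x(X) = -104/95
t = 54098 (t = 11*4918 = 54098)
x(-1017) + t = -104/95 + 54098 = 5139206/95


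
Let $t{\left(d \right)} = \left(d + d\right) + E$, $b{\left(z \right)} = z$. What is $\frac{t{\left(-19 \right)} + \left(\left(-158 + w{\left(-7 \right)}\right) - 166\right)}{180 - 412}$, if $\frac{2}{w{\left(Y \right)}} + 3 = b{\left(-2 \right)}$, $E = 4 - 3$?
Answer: $\frac{1807}{1160} \approx 1.5578$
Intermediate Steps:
$E = 1$
$w{\left(Y \right)} = - \frac{2}{5}$ ($w{\left(Y \right)} = \frac{2}{-3 - 2} = \frac{2}{-5} = 2 \left(- \frac{1}{5}\right) = - \frac{2}{5}$)
$t{\left(d \right)} = 1 + 2 d$ ($t{\left(d \right)} = \left(d + d\right) + 1 = 2 d + 1 = 1 + 2 d$)
$\frac{t{\left(-19 \right)} + \left(\left(-158 + w{\left(-7 \right)}\right) - 166\right)}{180 - 412} = \frac{\left(1 + 2 \left(-19\right)\right) - \frac{1622}{5}}{180 - 412} = \frac{\left(1 - 38\right) - \frac{1622}{5}}{-232} = \left(-37 - \frac{1622}{5}\right) \left(- \frac{1}{232}\right) = \left(- \frac{1807}{5}\right) \left(- \frac{1}{232}\right) = \frac{1807}{1160}$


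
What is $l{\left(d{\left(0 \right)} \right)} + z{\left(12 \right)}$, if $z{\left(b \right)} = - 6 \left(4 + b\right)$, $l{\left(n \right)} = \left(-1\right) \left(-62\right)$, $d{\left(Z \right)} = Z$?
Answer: $-34$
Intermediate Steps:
$l{\left(n \right)} = 62$
$z{\left(b \right)} = -24 - 6 b$
$l{\left(d{\left(0 \right)} \right)} + z{\left(12 \right)} = 62 - 96 = -34$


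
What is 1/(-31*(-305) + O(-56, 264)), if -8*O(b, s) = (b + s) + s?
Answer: 1/9396 ≈ 0.00010643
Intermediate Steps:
O(b, s) = -s/4 - b/8 (O(b, s) = -((b + s) + s)/8 = -(b + 2*s)/8 = -s/4 - b/8)
1/(-31*(-305) + O(-56, 264)) = 1/(-31*(-305) + (-¼*264 - ⅛*(-56))) = 1/(9455 + (-66 + 7)) = 1/(9455 - 59) = 1/9396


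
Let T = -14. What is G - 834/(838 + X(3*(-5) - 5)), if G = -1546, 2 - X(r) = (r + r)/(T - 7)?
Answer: -13613557/8800 ≈ -1547.0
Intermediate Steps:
X(r) = 2 + 2*r/21 (X(r) = 2 - (r + r)/(-14 - 7) = 2 - 2*r/(-21) = 2 - 2*r*(-1)/21 = 2 - (-2)*r/21 = 2 + 2*r/21)
G - 834/(838 + X(3*(-5) - 5)) = -1546 - 834/(838 + (2 + 2*(3*(-5) - 5)/21)) = -1546 - 834/(838 + (2 + 2*(-15 - 5)/21)) = -1546 - 834/(838 + (2 + (2/21)*(-20))) = -1546 - 834/(838 + (2 - 40/21)) = -1546 - 834/(838 + 2/21) = -1546 - 834/17600/21 = -1546 - 834*21/17600 = -1546 - 8757/8800 = -13613557/8800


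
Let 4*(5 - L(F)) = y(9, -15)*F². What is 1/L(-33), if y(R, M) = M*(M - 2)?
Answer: -4/277675 ≈ -1.4405e-5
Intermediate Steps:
y(R, M) = M*(-2 + M)
L(F) = 5 - 255*F²/4 (L(F) = 5 - (-15*(-2 - 15))*F²/4 = 5 - (-15*(-17))*F²/4 = 5 - 255*F²/4)
1/L(-33) = 1/(5 - 255/4*(-33)²) = 1/(5 - 255/4*1089) = 1/(5 - 277695/4) = 1/(-277675/4) = -4/277675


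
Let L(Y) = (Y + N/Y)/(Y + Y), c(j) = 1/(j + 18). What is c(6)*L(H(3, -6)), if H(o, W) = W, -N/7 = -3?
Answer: 19/576 ≈ 0.032986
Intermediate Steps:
N = 21 (N = -7*(-3) = 21)
c(j) = 1/(18 + j)
L(Y) = (Y + 21/Y)/(2*Y) (L(Y) = (Y + 21/Y)/(Y + Y) = (Y + 21/Y)/((2*Y)) = (Y + 21/Y)*(1/(2*Y)) = (Y + 21/Y)/(2*Y))
c(6)*L(H(3, -6)) = ((1/2)*(21 + (-6)**2)/(-6)**2)/(18 + 6) = ((1/2)*(1/36)*(21 + 36))/24 = ((1/2)*(1/36)*57)/24 = (1/24)*(19/24) = 19/576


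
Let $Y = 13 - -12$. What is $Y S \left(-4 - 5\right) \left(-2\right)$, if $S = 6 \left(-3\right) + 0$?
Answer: $-8100$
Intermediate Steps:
$S = -18$ ($S = -18 + 0 = -18$)
$Y = 25$ ($Y = 13 + 12 = 25$)
$Y S \left(-4 - 5\right) \left(-2\right) = 25 \left(-18\right) \left(-4 - 5\right) \left(-2\right) = - 450 \left(\left(-9\right) \left(-2\right)\right) = \left(-450\right) 18 = -8100$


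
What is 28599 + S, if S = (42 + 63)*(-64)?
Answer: 21879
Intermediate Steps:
S = -6720 (S = 105*(-64) = -6720)
28599 + S = 28599 - 6720 = 21879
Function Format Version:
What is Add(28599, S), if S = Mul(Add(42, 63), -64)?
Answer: 21879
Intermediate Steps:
S = -6720 (S = Mul(105, -64) = -6720)
Add(28599, S) = Add(28599, -6720) = 21879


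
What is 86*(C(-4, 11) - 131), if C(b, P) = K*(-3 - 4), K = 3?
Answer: -13072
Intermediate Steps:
C(b, P) = -21 (C(b, P) = 3*(-3 - 4) = 3*(-7) = -21)
86*(C(-4, 11) - 131) = 86*(-21 - 131) = 86*(-152) = -13072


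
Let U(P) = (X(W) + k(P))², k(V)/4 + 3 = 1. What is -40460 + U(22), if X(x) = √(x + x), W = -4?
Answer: -40404 - 32*I*√2 ≈ -40404.0 - 45.255*I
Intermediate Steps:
k(V) = -8 (k(V) = -12 + 4*1 = -12 + 4 = -8)
X(x) = √2*√x (X(x) = √(2*x) = √2*√x)
U(P) = (-8 + 2*I*√2)² (U(P) = (√2*√(-4) - 8)² = (√2*(2*I) - 8)² = (2*I*√2 - 8)² = (-8 + 2*I*√2)²)
-40460 + U(22) = -40460 + (56 - 32*I*√2) = -40404 - 32*I*√2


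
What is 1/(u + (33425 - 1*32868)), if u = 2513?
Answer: 1/3070 ≈ 0.00032573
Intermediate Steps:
1/(u + (33425 - 1*32868)) = 1/(2513 + (33425 - 1*32868)) = 1/(2513 + (33425 - 32868)) = 1/(2513 + 557) = 1/3070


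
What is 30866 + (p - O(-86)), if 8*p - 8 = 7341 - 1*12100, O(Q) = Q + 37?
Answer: 242569/8 ≈ 30321.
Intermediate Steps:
O(Q) = 37 + Q
p = -4751/8 (p = 1 + (7341 - 1*12100)/8 = 1 + (7341 - 12100)/8 = 1 + (1/8)*(-4759) = 1 - 4759/8 = -4751/8 ≈ -593.88)
30866 + (p - O(-86)) = 30866 + (-4751/8 - (37 - 86)) = 30866 + (-4751/8 - 1*(-49)) = 30866 + (-4751/8 + 49) = 30866 - 4359/8 = 242569/8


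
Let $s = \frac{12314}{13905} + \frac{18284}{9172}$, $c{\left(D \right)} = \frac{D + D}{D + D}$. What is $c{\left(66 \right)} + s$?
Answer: $\frac{123679922}{31884165} \approx 3.879$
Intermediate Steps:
$c{\left(D \right)} = 1$ ($c{\left(D \right)} = \frac{2 D}{2 D} = 2 D \frac{1}{2 D} = 1$)
$s = \frac{91795757}{31884165}$ ($s = 12314 \cdot \frac{1}{13905} + 18284 \cdot \frac{1}{9172} = \frac{12314}{13905} + \frac{4571}{2293} = \frac{91795757}{31884165} \approx 2.879$)
$c{\left(66 \right)} + s = 1 + \frac{91795757}{31884165} = \frac{123679922}{31884165}$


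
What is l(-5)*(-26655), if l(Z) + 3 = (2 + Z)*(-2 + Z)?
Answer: -479790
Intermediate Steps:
l(Z) = -3 + (-2 + Z)*(2 + Z) (l(Z) = -3 + (2 + Z)*(-2 + Z) = -3 + (-2 + Z)*(2 + Z))
l(-5)*(-26655) = (-7 + (-5)²)*(-26655) = (-7 + 25)*(-26655) = 18*(-26655) = -479790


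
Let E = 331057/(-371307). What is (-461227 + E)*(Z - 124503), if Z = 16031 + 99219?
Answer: 1584642360334738/371307 ≈ 4.2677e+9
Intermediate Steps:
Z = 115250
E = -331057/371307 (E = 331057*(-1/371307) = -331057/371307 ≈ -0.89160)
(-461227 + E)*(Z - 124503) = (-461227 - 331057/371307)*(115250 - 124503) = -171257144746/371307*(-9253) = 1584642360334738/371307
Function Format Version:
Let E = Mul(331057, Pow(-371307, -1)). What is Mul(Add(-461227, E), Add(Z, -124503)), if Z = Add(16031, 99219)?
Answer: Rational(1584642360334738, 371307) ≈ 4.2677e+9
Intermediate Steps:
Z = 115250
E = Rational(-331057, 371307) (E = Mul(331057, Rational(-1, 371307)) = Rational(-331057, 371307) ≈ -0.89160)
Mul(Add(-461227, E), Add(Z, -124503)) = Mul(Add(-461227, Rational(-331057, 371307)), Add(115250, -124503)) = Mul(Rational(-171257144746, 371307), -9253) = Rational(1584642360334738, 371307)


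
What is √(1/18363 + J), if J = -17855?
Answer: 2*I*√1505175464283/18363 ≈ 133.62*I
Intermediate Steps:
√(1/18363 + J) = √(1/18363 - 17855) = √(-327871364/18363) = 2*I*√1505175464283/18363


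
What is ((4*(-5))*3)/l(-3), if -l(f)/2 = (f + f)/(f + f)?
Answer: 30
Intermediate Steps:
l(f) = -2 (l(f) = -2*(f + f)/(f + f) = -2*2*f/(2*f) = -2*2*f*1/(2*f) = -2*1 = -2)
((4*(-5))*3)/l(-3) = ((4*(-5))*3)/(-2) = -20*3*(-½) = -60*(-½) = 30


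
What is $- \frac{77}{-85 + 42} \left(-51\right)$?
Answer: $- \frac{3927}{43} \approx -91.326$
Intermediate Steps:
$- \frac{77}{-85 + 42} \left(-51\right) = - \frac{77}{-43} \left(-51\right) = \left(-77\right) \left(- \frac{1}{43}\right) \left(-51\right) = \frac{77}{43} \left(-51\right) = - \frac{3927}{43}$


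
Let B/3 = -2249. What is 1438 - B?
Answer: 8185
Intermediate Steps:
B = -6747 (B = 3*(-2249) = -6747)
1438 - B = 1438 - 1*(-6747) = 1438 + 6747 = 8185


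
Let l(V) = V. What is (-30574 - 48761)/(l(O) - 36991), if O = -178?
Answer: 79335/37169 ≈ 2.1344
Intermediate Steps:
(-30574 - 48761)/(l(O) - 36991) = (-30574 - 48761)/(-178 - 36991) = -79335/(-37169) = -79335*(-1/37169) = 79335/37169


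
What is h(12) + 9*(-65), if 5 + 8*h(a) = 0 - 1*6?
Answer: -4691/8 ≈ -586.38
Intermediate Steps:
h(a) = -11/8 (h(a) = -5/8 + (0 - 1*6)/8 = -5/8 + (0 - 6)/8 = -5/8 + (⅛)*(-6) = -5/8 - ¾ = -11/8)
h(12) + 9*(-65) = -11/8 + 9*(-65) = -11/8 - 585 = -4691/8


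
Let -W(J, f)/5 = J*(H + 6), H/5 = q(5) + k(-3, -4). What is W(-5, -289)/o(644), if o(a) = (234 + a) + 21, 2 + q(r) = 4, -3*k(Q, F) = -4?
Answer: 1700/2697 ≈ 0.63033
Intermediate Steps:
k(Q, F) = 4/3 (k(Q, F) = -1/3*(-4) = 4/3)
q(r) = 2 (q(r) = -2 + 4 = 2)
H = 50/3 (H = 5*(2 + 4/3) = 5*(10/3) = 50/3 ≈ 16.667)
W(J, f) = -340*J/3 (W(J, f) = -5*J*(50/3 + 6) = -5*J*68/3 = -340*J/3)
o(a) = 255 + a
W(-5, -289)/o(644) = (-340/3*(-5))/(255 + 644) = (1700/3)/899 = (1700/3)*(1/899) = 1700/2697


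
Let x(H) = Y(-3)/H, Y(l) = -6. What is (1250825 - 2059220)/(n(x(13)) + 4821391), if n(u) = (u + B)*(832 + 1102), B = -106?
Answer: -10509135/60001427 ≈ -0.17515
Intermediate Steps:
x(H) = -6/H
n(u) = -205004 + 1934*u (n(u) = (u - 106)*(832 + 1102) = (-106 + u)*1934 = -205004 + 1934*u)
(1250825 - 2059220)/(n(x(13)) + 4821391) = (1250825 - 2059220)/((-205004 + 1934*(-6/13)) + 4821391) = -808395/((-205004 + 1934*(-6*1/13)) + 4821391) = -808395/((-205004 + 1934*(-6/13)) + 4821391) = -808395/((-205004 - 11604/13) + 4821391) = -808395/(-2676656/13 + 4821391) = -808395/60001427/13 = -808395*13/60001427 = -10509135/60001427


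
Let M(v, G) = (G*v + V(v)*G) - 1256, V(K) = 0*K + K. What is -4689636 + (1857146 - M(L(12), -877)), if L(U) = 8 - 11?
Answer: -2836496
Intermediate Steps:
V(K) = K (V(K) = 0 + K = K)
L(U) = -3
M(v, G) = -1256 + 2*G*v (M(v, G) = (G*v + v*G) - 1256 = (G*v + G*v) - 1256 = 2*G*v - 1256 = -1256 + 2*G*v)
-4689636 + (1857146 - M(L(12), -877)) = -4689636 + (1857146 - (-1256 + 2*(-877)*(-3))) = -4689636 + (1857146 - (-1256 + 5262)) = -4689636 + (1857146 - 1*4006) = -4689636 + (1857146 - 4006) = -4689636 + 1853140 = -2836496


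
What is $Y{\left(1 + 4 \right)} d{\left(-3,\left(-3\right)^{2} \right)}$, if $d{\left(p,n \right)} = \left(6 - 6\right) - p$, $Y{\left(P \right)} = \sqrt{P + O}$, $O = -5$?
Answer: $0$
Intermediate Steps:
$Y{\left(P \right)} = \sqrt{-5 + P}$ ($Y{\left(P \right)} = \sqrt{P - 5} = \sqrt{-5 + P}$)
$d{\left(p,n \right)} = - p$ ($d{\left(p,n \right)} = \left(6 - 6\right) - p = 0 - p = - p$)
$Y{\left(1 + 4 \right)} d{\left(-3,\left(-3\right)^{2} \right)} = \sqrt{-5 + \left(1 + 4\right)} \left(\left(-1\right) \left(-3\right)\right) = \sqrt{-5 + 5} \cdot 3 = \sqrt{0} \cdot 3 = 0 \cdot 3 = 0$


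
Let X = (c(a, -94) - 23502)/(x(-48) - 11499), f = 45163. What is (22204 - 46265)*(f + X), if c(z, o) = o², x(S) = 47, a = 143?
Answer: -6222431354931/5726 ≈ -1.0867e+9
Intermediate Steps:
X = 7333/5726 (X = ((-94)² - 23502)/(47 - 11499) = (8836 - 23502)/(-11452) = -14666*(-1/11452) = 7333/5726 ≈ 1.2806)
(22204 - 46265)*(f + X) = (22204 - 46265)*(45163 + 7333/5726) = -24061*258610671/5726 = -6222431354931/5726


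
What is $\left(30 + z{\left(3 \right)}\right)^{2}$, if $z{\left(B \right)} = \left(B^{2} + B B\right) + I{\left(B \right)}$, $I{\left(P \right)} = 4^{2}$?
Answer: $4096$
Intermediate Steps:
$I{\left(P \right)} = 16$
$z{\left(B \right)} = 16 + 2 B^{2}$ ($z{\left(B \right)} = \left(B^{2} + B B\right) + 16 = \left(B^{2} + B^{2}\right) + 16 = 2 B^{2} + 16 = 16 + 2 B^{2}$)
$\left(30 + z{\left(3 \right)}\right)^{2} = \left(30 + \left(16 + 2 \cdot 3^{2}\right)\right)^{2} = \left(30 + \left(16 + 2 \cdot 9\right)\right)^{2} = \left(30 + \left(16 + 18\right)\right)^{2} = \left(30 + 34\right)^{2} = 64^{2} = 4096$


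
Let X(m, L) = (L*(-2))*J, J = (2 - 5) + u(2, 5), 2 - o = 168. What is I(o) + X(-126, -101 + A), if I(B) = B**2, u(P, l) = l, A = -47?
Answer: 28148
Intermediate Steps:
o = -166 (o = 2 - 1*168 = 2 - 168 = -166)
J = 2 (J = (2 - 5) + 5 = -3 + 5 = 2)
X(m, L) = -4*L (X(m, L) = (L*(-2))*2 = -2*L*2 = -4*L)
I(o) + X(-126, -101 + A) = (-166)**2 - 4*(-101 - 47) = 27556 - 4*(-148) = 27556 + 592 = 28148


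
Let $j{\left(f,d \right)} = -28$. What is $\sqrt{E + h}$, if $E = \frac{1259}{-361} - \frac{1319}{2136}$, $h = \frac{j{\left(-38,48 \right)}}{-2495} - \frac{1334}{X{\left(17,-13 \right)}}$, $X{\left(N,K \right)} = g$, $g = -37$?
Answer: $\frac{\sqrt{112151267309391769110}}{1873255980} \approx 5.6533$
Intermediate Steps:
$X{\left(N,K \right)} = -37$
$h = \frac{3329366}{92315}$ ($h = - \frac{28}{-2495} - \frac{1334}{-37} = \left(-28\right) \left(- \frac{1}{2495}\right) - - \frac{1334}{37} = \frac{28}{2495} + \frac{1334}{37} = \frac{3329366}{92315} \approx 36.065$)
$E = - \frac{3165383}{771096}$ ($E = 1259 \left(- \frac{1}{361}\right) - \frac{1319}{2136} = - \frac{1259}{361} - \frac{1319}{2136} = - \frac{3165383}{771096} \approx -4.105$)
$\sqrt{E + h} = \sqrt{- \frac{3165383}{771096} + \frac{3329366}{92315}} = \sqrt{\frac{2275048473491}{71183727240}} = \frac{\sqrt{112151267309391769110}}{1873255980}$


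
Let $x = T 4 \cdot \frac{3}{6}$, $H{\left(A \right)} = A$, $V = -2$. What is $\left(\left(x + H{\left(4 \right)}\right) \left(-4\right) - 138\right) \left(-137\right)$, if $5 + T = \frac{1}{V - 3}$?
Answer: $\frac{76994}{5} \approx 15399.0$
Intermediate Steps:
$T = - \frac{26}{5}$ ($T = -5 + \frac{1}{-2 - 3} = -5 + \frac{1}{-5} = -5 - \frac{1}{5} = - \frac{26}{5} \approx -5.2$)
$x = - \frac{52}{5}$ ($x = \left(- \frac{26}{5}\right) 4 \cdot \frac{3}{6} = - \frac{104 \cdot 3 \cdot \frac{1}{6}}{5} = \left(- \frac{104}{5}\right) \frac{1}{2} = - \frac{52}{5} \approx -10.4$)
$\left(\left(x + H{\left(4 \right)}\right) \left(-4\right) - 138\right) \left(-137\right) = \left(\left(- \frac{52}{5} + 4\right) \left(-4\right) - 138\right) \left(-137\right) = \left(\left(- \frac{32}{5}\right) \left(-4\right) - 138\right) \left(-137\right) = \left(\frac{128}{5} - 138\right) \left(-137\right) = \left(- \frac{562}{5}\right) \left(-137\right) = \frac{76994}{5}$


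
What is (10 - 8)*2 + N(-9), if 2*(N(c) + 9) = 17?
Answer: 7/2 ≈ 3.5000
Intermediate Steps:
N(c) = -1/2 (N(c) = -9 + (1/2)*17 = -9 + 17/2 = -1/2)
(10 - 8)*2 + N(-9) = (10 - 8)*2 - 1/2 = 2*2 - 1/2 = 4 - 1/2 = 7/2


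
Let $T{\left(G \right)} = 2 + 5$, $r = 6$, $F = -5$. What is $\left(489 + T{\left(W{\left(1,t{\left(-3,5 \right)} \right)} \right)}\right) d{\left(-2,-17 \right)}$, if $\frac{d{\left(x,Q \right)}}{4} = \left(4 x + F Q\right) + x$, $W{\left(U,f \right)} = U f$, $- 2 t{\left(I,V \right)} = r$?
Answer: $148800$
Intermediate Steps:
$t{\left(I,V \right)} = -3$ ($t{\left(I,V \right)} = \left(- \frac{1}{2}\right) 6 = -3$)
$T{\left(G \right)} = 7$
$d{\left(x,Q \right)} = - 20 Q + 20 x$ ($d{\left(x,Q \right)} = 4 \left(\left(4 x - 5 Q\right) + x\right) = 4 \left(\left(- 5 Q + 4 x\right) + x\right) = 4 \left(- 5 Q + 5 x\right) = - 20 Q + 20 x$)
$\left(489 + T{\left(W{\left(1,t{\left(-3,5 \right)} \right)} \right)}\right) d{\left(-2,-17 \right)} = \left(489 + 7\right) \left(\left(-20\right) \left(-17\right) + 20 \left(-2\right)\right) = 496 \left(340 - 40\right) = 496 \cdot 300 = 148800$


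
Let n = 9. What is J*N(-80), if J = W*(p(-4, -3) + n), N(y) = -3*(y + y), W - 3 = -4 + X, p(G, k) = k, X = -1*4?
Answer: -14400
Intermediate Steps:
X = -4
W = -5 (W = 3 + (-4 - 4) = 3 - 8 = -5)
N(y) = -6*y
J = -30 (J = -5*(-3 + 9) = -5*6 = -30)
J*N(-80) = -(-180)*(-80) = -30*480 = -14400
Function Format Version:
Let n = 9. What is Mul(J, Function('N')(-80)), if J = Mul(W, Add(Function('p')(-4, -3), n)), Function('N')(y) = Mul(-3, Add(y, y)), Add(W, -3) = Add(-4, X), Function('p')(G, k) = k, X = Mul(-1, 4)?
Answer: -14400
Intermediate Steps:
X = -4
W = -5 (W = Add(3, Add(-4, -4)) = Add(3, -8) = -5)
Function('N')(y) = Mul(-6, y) (Function('N')(y) = Mul(-3, Mul(2, y)) = Mul(-6, y))
J = -30 (J = Mul(-5, Add(-3, 9)) = Mul(-5, 6) = -30)
Mul(J, Function('N')(-80)) = Mul(-30, Mul(-6, -80)) = Mul(-30, 480) = -14400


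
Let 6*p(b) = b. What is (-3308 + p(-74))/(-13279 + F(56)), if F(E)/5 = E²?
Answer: -1423/1029 ≈ -1.3829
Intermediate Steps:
p(b) = b/6
F(E) = 5*E²
(-3308 + p(-74))/(-13279 + F(56)) = (-3308 + (⅙)*(-74))/(-13279 + 5*56²) = (-3308 - 37/3)/(-13279 + 5*3136) = -9961/(3*(-13279 + 15680)) = -9961/3/2401 = -9961/3*1/2401 = -1423/1029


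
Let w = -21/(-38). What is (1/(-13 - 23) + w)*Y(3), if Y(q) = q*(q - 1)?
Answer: 359/114 ≈ 3.1491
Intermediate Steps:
w = 21/38 (w = -21*(-1/38) = 21/38 ≈ 0.55263)
Y(q) = q*(-1 + q)
(1/(-13 - 23) + w)*Y(3) = (1/(-13 - 23) + 21/38)*(3*(-1 + 3)) = (1/(-36) + 21/38)*(3*2) = (-1/36 + 21/38)*6 = (359/684)*6 = 359/114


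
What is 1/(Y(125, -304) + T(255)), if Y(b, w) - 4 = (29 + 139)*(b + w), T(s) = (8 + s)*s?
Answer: 1/36997 ≈ 2.7029e-5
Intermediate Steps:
T(s) = s*(8 + s)
Y(b, w) = 4 + 168*b + 168*w (Y(b, w) = 4 + (29 + 139)*(b + w) = 4 + 168*(b + w) = 4 + (168*b + 168*w) = 4 + 168*b + 168*w)
1/(Y(125, -304) + T(255)) = 1/((4 + 168*125 + 168*(-304)) + 255*(8 + 255)) = 1/((4 + 21000 - 51072) + 255*263) = 1/(-30068 + 67065) = 1/36997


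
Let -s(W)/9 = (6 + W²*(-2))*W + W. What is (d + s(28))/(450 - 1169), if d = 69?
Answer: -393441/719 ≈ -547.21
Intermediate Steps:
s(W) = -9*W - 9*W*(6 - 2*W²) (s(W) = -9*((6 + W²*(-2))*W + W) = -9*((6 - 2*W²)*W + W) = -9*(W*(6 - 2*W²) + W) = -9*(W + W*(6 - 2*W²)) = -9*W - 9*W*(6 - 2*W²))
(d + s(28))/(450 - 1169) = (69 + (-63*28 + 18*28³))/(450 - 1169) = (69 + (-1764 + 18*21952))/(-719) = (69 + (-1764 + 395136))*(-1/719) = (69 + 393372)*(-1/719) = 393441*(-1/719) = -393441/719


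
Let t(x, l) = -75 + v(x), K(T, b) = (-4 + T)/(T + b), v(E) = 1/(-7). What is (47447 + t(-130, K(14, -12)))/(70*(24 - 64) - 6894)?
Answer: -331603/67858 ≈ -4.8867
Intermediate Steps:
v(E) = -⅐
K(T, b) = (-4 + T)/(T + b)
t(x, l) = -526/7 (t(x, l) = -75 - ⅐ = -526/7)
(47447 + t(-130, K(14, -12)))/(70*(24 - 64) - 6894) = (47447 - 526/7)/(70*(24 - 64) - 6894) = 331603/(7*(70*(-40) - 6894)) = 331603/(7*(-2800 - 6894)) = (331603/7)/(-9694) = (331603/7)*(-1/9694) = -331603/67858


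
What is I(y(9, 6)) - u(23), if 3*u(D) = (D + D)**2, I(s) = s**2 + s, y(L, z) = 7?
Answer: -1948/3 ≈ -649.33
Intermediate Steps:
I(s) = s + s**2
u(D) = 4*D**2/3 (u(D) = (D + D)**2/3 = (2*D)**2/3 = (4*D**2)/3 = 4*D**2/3)
I(y(9, 6)) - u(23) = 7*(1 + 7) - 4*23**2/3 = 7*8 - 4*529/3 = 56 - 1*2116/3 = 56 - 2116/3 = -1948/3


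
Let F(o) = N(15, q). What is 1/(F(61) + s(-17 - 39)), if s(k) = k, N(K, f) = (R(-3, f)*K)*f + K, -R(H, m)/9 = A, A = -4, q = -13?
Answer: -1/7061 ≈ -0.00014162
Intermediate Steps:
R(H, m) = 36 (R(H, m) = -9*(-4) = 36)
N(K, f) = K + 36*K*f (N(K, f) = (36*K)*f + K = 36*K*f + K = K + 36*K*f)
F(o) = -7005 (F(o) = 15*(1 + 36*(-13)) = 15*(1 - 468) = 15*(-467) = -7005)
1/(F(61) + s(-17 - 39)) = 1/(-7005 + (-17 - 39)) = 1/(-7005 - 56) = 1/(-7061) = -1/7061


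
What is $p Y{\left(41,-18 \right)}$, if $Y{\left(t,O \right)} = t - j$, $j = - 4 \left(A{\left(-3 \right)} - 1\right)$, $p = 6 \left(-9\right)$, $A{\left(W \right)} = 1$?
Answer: $-2214$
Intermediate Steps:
$p = -54$
$j = 0$ ($j = - 4 \left(1 - 1\right) = \left(-4\right) 0 = 0$)
$Y{\left(t,O \right)} = t$ ($Y{\left(t,O \right)} = t - 0 = t + 0 = t$)
$p Y{\left(41,-18 \right)} = \left(-54\right) 41 = -2214$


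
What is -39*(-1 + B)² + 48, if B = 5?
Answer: -576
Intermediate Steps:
-39*(-1 + B)² + 48 = -39*(-1 + 5)² + 48 = -39*4² + 48 = -39*16 + 48 = -624 + 48 = -576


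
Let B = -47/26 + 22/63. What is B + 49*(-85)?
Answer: -6824659/1638 ≈ -4166.5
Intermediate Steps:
B = -2389/1638 (B = -47*1/26 + 22*(1/63) = -47/26 + 22/63 = -2389/1638 ≈ -1.4585)
B + 49*(-85) = -2389/1638 + 49*(-85) = -2389/1638 - 4165 = -6824659/1638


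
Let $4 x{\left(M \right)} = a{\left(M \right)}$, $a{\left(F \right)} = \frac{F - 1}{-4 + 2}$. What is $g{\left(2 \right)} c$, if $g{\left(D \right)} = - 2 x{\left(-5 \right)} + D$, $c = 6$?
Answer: $3$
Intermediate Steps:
$a{\left(F \right)} = \frac{1}{2} - \frac{F}{2}$ ($a{\left(F \right)} = \frac{-1 + F}{-2} = \left(-1 + F\right) \left(- \frac{1}{2}\right) = \frac{1}{2} - \frac{F}{2}$)
$x{\left(M \right)} = \frac{1}{8} - \frac{M}{8}$ ($x{\left(M \right)} = \frac{\frac{1}{2} - \frac{M}{2}}{4} = \frac{1}{8} - \frac{M}{8}$)
$g{\left(D \right)} = - \frac{3}{2} + D$ ($g{\left(D \right)} = - 2 \left(\frac{1}{8} - - \frac{5}{8}\right) + D = - 2 \left(\frac{1}{8} + \frac{5}{8}\right) + D = \left(-2\right) \frac{3}{4} + D = - \frac{3}{2} + D$)
$g{\left(2 \right)} c = \left(- \frac{3}{2} + 2\right) 6 = \frac{1}{2} \cdot 6 = 3$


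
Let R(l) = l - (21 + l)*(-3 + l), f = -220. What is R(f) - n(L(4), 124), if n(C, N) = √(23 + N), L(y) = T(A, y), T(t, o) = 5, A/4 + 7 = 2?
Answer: -44597 - 7*√3 ≈ -44609.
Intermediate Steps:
A = -20 (A = -28 + 4*2 = -28 + 8 = -20)
L(y) = 5
R(l) = l - (-3 + l)*(21 + l)
R(f) - n(L(4), 124) = (63 - 1*(-220)² - 17*(-220)) - √(23 + 124) = (63 - 1*48400 + 3740) - √147 = (63 - 48400 + 3740) - 7*√3 = -44597 - 7*√3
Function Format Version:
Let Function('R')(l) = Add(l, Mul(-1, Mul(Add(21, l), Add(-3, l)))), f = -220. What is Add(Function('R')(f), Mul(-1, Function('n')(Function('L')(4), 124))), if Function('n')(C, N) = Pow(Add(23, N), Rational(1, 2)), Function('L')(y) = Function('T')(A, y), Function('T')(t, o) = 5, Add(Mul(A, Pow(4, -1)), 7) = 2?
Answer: Add(-44597, Mul(-7, Pow(3, Rational(1, 2)))) ≈ -44609.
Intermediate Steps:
A = -20 (A = Add(-28, Mul(4, 2)) = Add(-28, 8) = -20)
Function('L')(y) = 5
Function('R')(l) = Add(l, Mul(-1, Add(-3, l), Add(21, l))) (Function('R')(l) = Add(l, Mul(-1, Mul(Add(-3, l), Add(21, l)))) = Add(l, Mul(-1, Add(-3, l), Add(21, l))))
Add(Function('R')(f), Mul(-1, Function('n')(Function('L')(4), 124))) = Add(Add(63, Mul(-1, Pow(-220, 2)), Mul(-17, -220)), Mul(-1, Pow(Add(23, 124), Rational(1, 2)))) = Add(Add(63, Mul(-1, 48400), 3740), Mul(-1, Pow(147, Rational(1, 2)))) = Add(Add(63, -48400, 3740), Mul(-1, Mul(7, Pow(3, Rational(1, 2))))) = Add(-44597, Mul(-7, Pow(3, Rational(1, 2))))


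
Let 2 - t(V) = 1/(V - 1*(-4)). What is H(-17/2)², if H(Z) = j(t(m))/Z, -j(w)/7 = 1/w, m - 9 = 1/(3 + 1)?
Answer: 137641/751689 ≈ 0.18311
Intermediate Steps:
m = 37/4 (m = 9 + 1/(3 + 1) = 9 + 1/4 = 9 + ¼ = 37/4 ≈ 9.2500)
t(V) = 2 - 1/(4 + V) (t(V) = 2 - 1/(V - 1*(-4)) = 2 - 1/(V + 4) = 2 - 1/(4 + V))
j(w) = -7/w
H(Z) = -371/(102*Z) (H(Z) = (-7*(4 + 37/4)/(7 + 2*(37/4)))/Z = (-7*53/(4*(7 + 37/2)))/Z = (-7/((4/53)*(51/2)))/Z = (-7/102/53)/Z = (-7*53/102)/Z = -371/(102*Z))
H(-17/2)² = (-371/(102*((-17/2))))² = (-371/(102*((-17*½))))² = (-371/(102*(-17/2)))² = (-371/102*(-2/17))² = (371/867)² = 137641/751689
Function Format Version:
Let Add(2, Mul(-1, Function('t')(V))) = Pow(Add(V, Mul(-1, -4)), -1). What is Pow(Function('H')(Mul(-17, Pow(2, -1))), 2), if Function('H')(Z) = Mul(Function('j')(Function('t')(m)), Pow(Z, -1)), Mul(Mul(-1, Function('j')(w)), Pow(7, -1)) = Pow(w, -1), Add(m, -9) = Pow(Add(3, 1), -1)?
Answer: Rational(137641, 751689) ≈ 0.18311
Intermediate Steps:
m = Rational(37, 4) (m = Add(9, Pow(Add(3, 1), -1)) = Add(9, Pow(4, -1)) = Add(9, Rational(1, 4)) = Rational(37, 4) ≈ 9.2500)
Function('t')(V) = Add(2, Mul(-1, Pow(Add(4, V), -1))) (Function('t')(V) = Add(2, Mul(-1, Pow(Add(V, Mul(-1, -4)), -1))) = Add(2, Mul(-1, Pow(Add(V, 4), -1))) = Add(2, Mul(-1, Pow(Add(4, V), -1))))
Function('j')(w) = Mul(-7, Pow(w, -1))
Function('H')(Z) = Mul(Rational(-371, 102), Pow(Z, -1)) (Function('H')(Z) = Mul(Mul(-7, Pow(Mul(Pow(Add(4, Rational(37, 4)), -1), Add(7, Mul(2, Rational(37, 4)))), -1)), Pow(Z, -1)) = Mul(Mul(-7, Pow(Mul(Pow(Rational(53, 4), -1), Add(7, Rational(37, 2))), -1)), Pow(Z, -1)) = Mul(Mul(-7, Pow(Mul(Rational(4, 53), Rational(51, 2)), -1)), Pow(Z, -1)) = Mul(Mul(-7, Pow(Rational(102, 53), -1)), Pow(Z, -1)) = Mul(Mul(-7, Rational(53, 102)), Pow(Z, -1)) = Mul(Rational(-371, 102), Pow(Z, -1)))
Pow(Function('H')(Mul(-17, Pow(2, -1))), 2) = Pow(Mul(Rational(-371, 102), Pow(Mul(-17, Pow(2, -1)), -1)), 2) = Pow(Mul(Rational(-371, 102), Pow(Mul(-17, Rational(1, 2)), -1)), 2) = Pow(Mul(Rational(-371, 102), Pow(Rational(-17, 2), -1)), 2) = Pow(Mul(Rational(-371, 102), Rational(-2, 17)), 2) = Pow(Rational(371, 867), 2) = Rational(137641, 751689)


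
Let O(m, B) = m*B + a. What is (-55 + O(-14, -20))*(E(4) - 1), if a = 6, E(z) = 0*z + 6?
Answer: 1155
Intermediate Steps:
E(z) = 6 (E(z) = 0 + 6 = 6)
O(m, B) = 6 + B*m (O(m, B) = m*B + 6 = B*m + 6 = 6 + B*m)
(-55 + O(-14, -20))*(E(4) - 1) = (-55 + (6 - 20*(-14)))*(6 - 1) = (-55 + (6 + 280))*5 = (-55 + 286)*5 = 231*5 = 1155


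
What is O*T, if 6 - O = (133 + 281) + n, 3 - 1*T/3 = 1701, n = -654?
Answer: -1253124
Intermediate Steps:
T = -5094 (T = 9 - 3*1701 = 9 - 5103 = -5094)
O = 246 (O = 6 - ((133 + 281) - 654) = 6 - (414 - 654) = 6 - 1*(-240) = 6 + 240 = 246)
O*T = 246*(-5094) = -1253124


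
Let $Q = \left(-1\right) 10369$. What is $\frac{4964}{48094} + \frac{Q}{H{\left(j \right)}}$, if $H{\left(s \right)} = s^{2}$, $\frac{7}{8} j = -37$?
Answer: $- \frac{12000360895}{2106901952} \approx -5.6957$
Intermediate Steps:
$Q = -10369$
$j = - \frac{296}{7}$ ($j = \frac{8}{7} \left(-37\right) = - \frac{296}{7} \approx -42.286$)
$\frac{4964}{48094} + \frac{Q}{H{\left(j \right)}} = \frac{4964}{48094} - \frac{10369}{\left(- \frac{296}{7}\right)^{2}} = 4964 \cdot \frac{1}{48094} - \frac{10369}{\frac{87616}{49}} = \frac{2482}{24047} - \frac{508081}{87616} = - \frac{12000360895}{2106901952}$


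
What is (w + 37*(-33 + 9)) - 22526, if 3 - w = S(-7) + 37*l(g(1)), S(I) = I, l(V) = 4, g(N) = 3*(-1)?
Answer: -23552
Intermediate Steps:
g(N) = -3
w = -138 (w = 3 - (-7 + 37*4) = 3 - (-7 + 148) = 3 - 1*141 = 3 - 141 = -138)
(w + 37*(-33 + 9)) - 22526 = (-138 + 37*(-33 + 9)) - 22526 = (-138 + 37*(-24)) - 22526 = (-138 - 888) - 22526 = -1026 - 22526 = -23552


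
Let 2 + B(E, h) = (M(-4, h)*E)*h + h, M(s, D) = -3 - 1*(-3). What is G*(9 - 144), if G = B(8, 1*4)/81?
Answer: -10/3 ≈ -3.3333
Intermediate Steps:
M(s, D) = 0 (M(s, D) = -3 + 3 = 0)
B(E, h) = -2 + h (B(E, h) = -2 + ((0*E)*h + h) = -2 + (0*h + h) = -2 + (0 + h) = -2 + h)
G = 2/81 (G = (-2 + 1*4)/81 = (-2 + 4)*(1/81) = 2*(1/81) = 2/81 ≈ 0.024691)
G*(9 - 144) = 2*(9 - 144)/81 = (2/81)*(-135) = -10/3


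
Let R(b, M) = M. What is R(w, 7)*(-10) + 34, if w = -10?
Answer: -36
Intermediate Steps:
R(w, 7)*(-10) + 34 = 7*(-10) + 34 = -70 + 34 = -36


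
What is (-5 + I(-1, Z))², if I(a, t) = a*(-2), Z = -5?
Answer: 9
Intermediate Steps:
I(a, t) = -2*a
(-5 + I(-1, Z))² = (-5 - 2*(-1))² = (-5 + 2)² = (-3)² = 9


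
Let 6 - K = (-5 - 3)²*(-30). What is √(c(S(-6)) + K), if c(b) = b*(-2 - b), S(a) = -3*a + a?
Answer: √1758 ≈ 41.929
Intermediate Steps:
S(a) = -2*a
K = 1926 (K = 6 - (-5 - 3)²*(-30) = 6 - (-8)²*(-30) = 6 - 64*(-30) = 6 - 1*(-1920) = 6 + 1920 = 1926)
√(c(S(-6)) + K) = √(-(-2*(-6))*(2 - 2*(-6)) + 1926) = √(-1*12*(2 + 12) + 1926) = √(-1*12*14 + 1926) = √(-168 + 1926) = √1758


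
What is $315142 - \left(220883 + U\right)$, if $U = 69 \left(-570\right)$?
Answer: $133589$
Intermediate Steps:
$U = -39330$
$315142 - \left(220883 + U\right) = 315142 - \left(220883 - 39330\right) = 315142 - 181553 = 133589$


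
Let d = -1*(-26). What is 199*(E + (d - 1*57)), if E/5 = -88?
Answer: -93729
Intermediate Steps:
E = -440 (E = 5*(-88) = -440)
d = 26
199*(E + (d - 1*57)) = 199*(-440 + (26 - 1*57)) = 199*(-440 + (26 - 57)) = 199*(-440 - 31) = 199*(-471) = -93729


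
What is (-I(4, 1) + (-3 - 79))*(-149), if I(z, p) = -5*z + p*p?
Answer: 9387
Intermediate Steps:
I(z, p) = p² - 5*z (I(z, p) = -5*z + p² = p² - 5*z)
(-I(4, 1) + (-3 - 79))*(-149) = (-(1² - 5*4) + (-3 - 79))*(-149) = (-(1 - 20) - 82)*(-149) = (-1*(-19) - 82)*(-149) = (19 - 82)*(-149) = -63*(-149) = 9387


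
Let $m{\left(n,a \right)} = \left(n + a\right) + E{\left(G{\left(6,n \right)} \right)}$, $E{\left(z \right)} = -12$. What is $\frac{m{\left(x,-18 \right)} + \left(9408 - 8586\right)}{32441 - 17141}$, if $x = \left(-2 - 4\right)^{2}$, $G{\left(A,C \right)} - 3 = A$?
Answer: $\frac{23}{425} \approx 0.054118$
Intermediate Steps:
$G{\left(A,C \right)} = 3 + A$
$x = 36$ ($x = \left(-6\right)^{2} = 36$)
$m{\left(n,a \right)} = -12 + a + n$ ($m{\left(n,a \right)} = \left(n + a\right) - 12 = \left(a + n\right) - 12 = -12 + a + n$)
$\frac{m{\left(x,-18 \right)} + \left(9408 - 8586\right)}{32441 - 17141} = \frac{\left(-12 - 18 + 36\right) + \left(9408 - 8586\right)}{32441 - 17141} = \frac{6 + \left(9408 - 8586\right)}{15300} = \left(6 + 822\right) \frac{1}{15300} = 828 \cdot \frac{1}{15300} = \frac{23}{425}$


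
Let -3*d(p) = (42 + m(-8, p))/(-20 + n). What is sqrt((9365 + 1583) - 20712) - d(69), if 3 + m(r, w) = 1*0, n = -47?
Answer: -13/67 + 2*I*sqrt(2441) ≈ -0.19403 + 98.813*I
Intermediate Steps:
m(r, w) = -3 (m(r, w) = -3 + 1*0 = -3 + 0 = -3)
d(p) = 13/67 (d(p) = -(42 - 3)/(3*(-20 - 47)) = -13/(-67) = -13*(-1)/67 = -1/3*(-39/67) = 13/67)
sqrt((9365 + 1583) - 20712) - d(69) = sqrt((9365 + 1583) - 20712) - 1*13/67 = sqrt(10948 - 20712) - 13/67 = sqrt(-9764) - 13/67 = 2*I*sqrt(2441) - 13/67 = -13/67 + 2*I*sqrt(2441)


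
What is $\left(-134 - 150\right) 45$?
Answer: $-12780$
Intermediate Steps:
$\left(-134 - 150\right) 45 = \left(-284\right) 45 = -12780$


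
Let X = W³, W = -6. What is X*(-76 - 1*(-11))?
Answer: 14040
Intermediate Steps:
X = -216 (X = (-6)³ = -216)
X*(-76 - 1*(-11)) = -216*(-76 - 1*(-11)) = -216*(-76 + 11) = -216*(-65) = 14040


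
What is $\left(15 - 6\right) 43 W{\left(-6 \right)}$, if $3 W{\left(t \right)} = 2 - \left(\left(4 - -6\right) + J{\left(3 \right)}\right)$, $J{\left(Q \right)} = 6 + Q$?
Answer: $-2193$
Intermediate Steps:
$W{\left(t \right)} = - \frac{17}{3}$ ($W{\left(t \right)} = \frac{2 - \left(\left(4 - -6\right) + \left(6 + 3\right)\right)}{3} = \frac{2 - \left(\left(4 + 6\right) + 9\right)}{3} = \frac{2 - \left(10 + 9\right)}{3} = \frac{2 - 19}{3} = \frac{1}{3} \left(-17\right) = - \frac{17}{3}$)
$\left(15 - 6\right) 43 W{\left(-6 \right)} = \left(15 - 6\right) 43 \left(- \frac{17}{3}\right) = 9 \cdot 43 \left(- \frac{17}{3}\right) = 387 \left(- \frac{17}{3}\right) = -2193$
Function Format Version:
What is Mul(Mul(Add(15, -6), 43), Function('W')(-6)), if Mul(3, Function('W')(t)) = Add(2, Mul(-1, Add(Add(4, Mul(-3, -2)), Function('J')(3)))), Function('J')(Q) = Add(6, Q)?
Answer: -2193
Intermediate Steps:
Function('W')(t) = Rational(-17, 3) (Function('W')(t) = Mul(Rational(1, 3), Add(2, Mul(-1, Add(Add(4, Mul(-3, -2)), Add(6, 3))))) = Mul(Rational(1, 3), Add(2, Mul(-1, Add(Add(4, 6), 9)))) = Mul(Rational(1, 3), Add(2, Mul(-1, Add(10, 9)))) = Mul(Rational(1, 3), Add(2, Mul(-1, 19))) = Mul(Rational(1, 3), Add(2, -19)) = Mul(Rational(1, 3), -17) = Rational(-17, 3))
Mul(Mul(Add(15, -6), 43), Function('W')(-6)) = Mul(Mul(Add(15, -6), 43), Rational(-17, 3)) = Mul(Mul(9, 43), Rational(-17, 3)) = Mul(387, Rational(-17, 3)) = -2193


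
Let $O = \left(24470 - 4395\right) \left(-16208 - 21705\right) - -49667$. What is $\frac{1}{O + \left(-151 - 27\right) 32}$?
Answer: $- \frac{1}{761059504} \approx -1.314 \cdot 10^{-9}$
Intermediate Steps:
$O = -761053808$ ($O = 20075 \left(-37913\right) + 49667 = -761103475 + 49667 = -761053808$)
$\frac{1}{O + \left(-151 - 27\right) 32} = \frac{1}{-761053808 + \left(-151 - 27\right) 32} = \frac{1}{-761053808 - 5696} = \frac{1}{-761059504} = - \frac{1}{761059504}$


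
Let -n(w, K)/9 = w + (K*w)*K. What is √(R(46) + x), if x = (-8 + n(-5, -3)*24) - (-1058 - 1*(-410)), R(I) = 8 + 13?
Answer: √11461 ≈ 107.06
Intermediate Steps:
n(w, K) = -9*w - 9*w*K² (n(w, K) = -9*(w + (K*w)*K) = -9*(w + w*K²) = -9*w - 9*w*K²)
R(I) = 21
x = 11440 (x = (-8 - 9*(-5)*(1 + (-3)²)*24) - (-1058 - 1*(-410)) = (-8 - 9*(-5)*(1 + 9)*24) - (-1058 + 410) = (-8 - 9*(-5)*10*24) - 1*(-648) = (-8 + 450*24) + 648 = (-8 + 10800) + 648 = 10792 + 648 = 11440)
√(R(46) + x) = √(21 + 11440) = √11461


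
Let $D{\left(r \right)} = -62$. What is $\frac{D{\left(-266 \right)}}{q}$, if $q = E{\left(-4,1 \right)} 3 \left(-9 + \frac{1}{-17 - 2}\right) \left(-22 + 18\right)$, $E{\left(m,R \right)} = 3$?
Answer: $- \frac{589}{3096} \approx -0.19025$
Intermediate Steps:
$q = \frac{6192}{19}$ ($q = 3 \cdot 3 \left(-9 + \frac{1}{-17 - 2}\right) \left(-22 + 18\right) = 9 \left(-9 + \frac{1}{-19}\right) \left(-4\right) = 9 \left(-9 - \frac{1}{19}\right) \left(-4\right) = 9 \left(\left(- \frac{172}{19}\right) \left(-4\right)\right) = 9 \cdot \frac{688}{19} = \frac{6192}{19} \approx 325.89$)
$\frac{D{\left(-266 \right)}}{q} = - \frac{62}{\frac{6192}{19}} = \left(-62\right) \frac{19}{6192} = - \frac{589}{3096}$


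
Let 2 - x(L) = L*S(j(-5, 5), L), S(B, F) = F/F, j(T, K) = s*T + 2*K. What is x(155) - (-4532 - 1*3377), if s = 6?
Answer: 7756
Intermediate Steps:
j(T, K) = 2*K + 6*T (j(T, K) = 6*T + 2*K = 2*K + 6*T)
S(B, F) = 1
x(L) = 2 - L
x(155) - (-4532 - 1*3377) = (2 - 1*155) - (-4532 - 1*3377) = (2 - 155) - (-4532 - 3377) = -153 - 1*(-7909) = -153 + 7909 = 7756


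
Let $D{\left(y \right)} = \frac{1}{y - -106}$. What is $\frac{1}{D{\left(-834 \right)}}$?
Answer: $-728$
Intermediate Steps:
$D{\left(y \right)} = \frac{1}{106 + y}$ ($D{\left(y \right)} = \frac{1}{y + 106} = \frac{1}{106 + y}$)
$\frac{1}{D{\left(-834 \right)}} = \frac{1}{\frac{1}{106 - 834}} = \frac{1}{\frac{1}{-728}} = \frac{1}{- \frac{1}{728}} = -728$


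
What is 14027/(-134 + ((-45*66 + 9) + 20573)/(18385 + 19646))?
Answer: -76208691/725506 ≈ -105.04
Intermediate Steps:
14027/(-134 + ((-45*66 + 9) + 20573)/(18385 + 19646)) = 14027/(-134 + ((-2970 + 9) + 20573)/38031) = 14027/(-134 + (-2961 + 20573)*(1/38031)) = 14027/(-134 + 17612*(1/38031)) = 14027/(-134 + 2516/5433) = 14027/(-725506/5433) = 14027*(-5433/725506) = -76208691/725506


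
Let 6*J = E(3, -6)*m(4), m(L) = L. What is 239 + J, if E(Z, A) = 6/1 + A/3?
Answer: 725/3 ≈ 241.67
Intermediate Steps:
E(Z, A) = 6 + A/3 (E(Z, A) = 6*1 + A*(1/3) = 6 + A/3)
J = 8/3 (J = ((6 + (1/3)*(-6))*4)/6 = ((6 - 2)*4)/6 = (4*4)/6 = (1/6)*16 = 8/3 ≈ 2.6667)
239 + J = 239 + 8/3 = 725/3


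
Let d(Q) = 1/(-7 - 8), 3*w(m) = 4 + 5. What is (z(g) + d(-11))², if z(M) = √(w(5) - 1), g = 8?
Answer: 451/225 - 2*√2/15 ≈ 1.8159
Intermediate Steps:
w(m) = 3 (w(m) = (4 + 5)/3 = (⅓)*9 = 3)
d(Q) = -1/15 (d(Q) = 1/(-15) = -1/15)
z(M) = √2 (z(M) = √(3 - 1) = √2)
(z(g) + d(-11))² = (√2 - 1/15)² = (-1/15 + √2)²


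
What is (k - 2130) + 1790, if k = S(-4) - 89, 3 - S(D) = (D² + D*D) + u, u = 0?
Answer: -458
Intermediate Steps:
S(D) = 3 - 2*D² (S(D) = 3 - ((D² + D*D) + 0) = 3 - ((D² + D²) + 0) = 3 - (2*D² + 0) = 3 - 2*D²)
k = -118 (k = (3 - 2*(-4)²) - 89 = (3 - 2*16) - 89 = (3 - 32) - 89 = -29 - 89 = -118)
(k - 2130) + 1790 = (-118 - 2130) + 1790 = -2248 + 1790 = -458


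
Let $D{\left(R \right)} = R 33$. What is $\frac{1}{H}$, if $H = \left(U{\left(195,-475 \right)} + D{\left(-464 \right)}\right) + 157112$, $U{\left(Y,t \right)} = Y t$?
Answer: $\frac{1}{49175} \approx 2.0336 \cdot 10^{-5}$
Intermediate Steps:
$D{\left(R \right)} = 33 R$
$H = 49175$ ($H = \left(195 \left(-475\right) + 33 \left(-464\right)\right) + 157112 = \left(-92625 - 15312\right) + 157112 = -107937 + 157112 = 49175$)
$\frac{1}{H} = \frac{1}{49175}$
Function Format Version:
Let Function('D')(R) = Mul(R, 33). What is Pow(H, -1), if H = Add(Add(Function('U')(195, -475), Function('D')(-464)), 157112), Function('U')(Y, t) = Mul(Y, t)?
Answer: Rational(1, 49175) ≈ 2.0336e-5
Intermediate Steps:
Function('D')(R) = Mul(33, R)
H = 49175 (H = Add(Add(Mul(195, -475), Mul(33, -464)), 157112) = Add(Add(-92625, -15312), 157112) = Add(-107937, 157112) = 49175)
Pow(H, -1) = Pow(49175, -1) = Rational(1, 49175)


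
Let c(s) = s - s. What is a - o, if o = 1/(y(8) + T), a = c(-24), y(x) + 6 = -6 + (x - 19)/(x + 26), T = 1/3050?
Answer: 25925/319479 ≈ 0.081148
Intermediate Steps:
T = 1/3050 ≈ 0.00032787
y(x) = -12 + (-19 + x)/(26 + x) (y(x) = -6 + (-6 + (x - 19)/(x + 26)) = -6 + (-6 + (-19 + x)/(26 + x)) = -12 + (-19 + x)/(26 + x))
c(s) = 0
a = 0
o = -25925/319479 (o = 1/((-331 - 11*8)/(26 + 8) + 1/3050) = 1/((-331 - 88)/34 + 1/3050) = 1/((1/34)*(-419) + 1/3050) = 1/(-419/34 + 1/3050) = 1/(-319479/25925) = -25925/319479 ≈ -0.081148)
a - o = 0 - 1*(-25925/319479) = 0 + 25925/319479 = 25925/319479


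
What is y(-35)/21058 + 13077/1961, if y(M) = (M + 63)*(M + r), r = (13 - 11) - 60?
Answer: 135134511/20647369 ≈ 6.5449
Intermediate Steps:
r = -58 (r = 2 - 60 = -58)
y(M) = (-58 + M)*(63 + M) (y(M) = (M + 63)*(M - 58) = (63 + M)*(-58 + M) = (-58 + M)*(63 + M))
y(-35)/21058 + 13077/1961 = (-3654 + (-35)² + 5*(-35))/21058 + 13077/1961 = (-3654 + 1225 - 175)*(1/21058) + 13077*(1/1961) = -2604*1/21058 + 13077/1961 = -1302/10529 + 13077/1961 = 135134511/20647369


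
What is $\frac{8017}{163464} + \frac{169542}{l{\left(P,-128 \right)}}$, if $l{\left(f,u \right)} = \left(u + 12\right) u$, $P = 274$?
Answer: $\frac{1739565619}{151694592} \approx 11.468$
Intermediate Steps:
$l{\left(f,u \right)} = u \left(12 + u\right)$ ($l{\left(f,u \right)} = \left(12 + u\right) u = u \left(12 + u\right)$)
$\frac{8017}{163464} + \frac{169542}{l{\left(P,-128 \right)}} = \frac{8017}{163464} + \frac{169542}{\left(-128\right) \left(12 - 128\right)} = 8017 \cdot \frac{1}{163464} + \frac{169542}{\left(-128\right) \left(-116\right)} = \frac{8017}{163464} + \frac{169542}{14848} = \frac{8017}{163464} + 169542 \cdot \frac{1}{14848} = \frac{8017}{163464} + \frac{84771}{7424} = \frac{1739565619}{151694592}$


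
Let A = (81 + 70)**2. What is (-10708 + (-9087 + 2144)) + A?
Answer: 5150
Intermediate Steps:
A = 22801 (A = 151**2 = 22801)
(-10708 + (-9087 + 2144)) + A = (-10708 + (-9087 + 2144)) + 22801 = (-10708 - 6943) + 22801 = -17651 + 22801 = 5150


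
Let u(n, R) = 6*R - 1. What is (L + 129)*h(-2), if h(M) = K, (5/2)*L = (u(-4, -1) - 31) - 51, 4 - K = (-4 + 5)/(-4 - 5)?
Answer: 17279/45 ≈ 383.98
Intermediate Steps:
u(n, R) = -1 + 6*R
K = 37/9 (K = 4 - (-4 + 5)/(-4 - 5) = 4 - 1/(-9) = 4 - (-1)/9 = 4 - 1*(-⅑) = 4 + ⅑ = 37/9 ≈ 4.1111)
L = -178/5 (L = 2*(((-1 + 6*(-1)) - 31) - 51)/5 = 2*(((-1 - 6) - 31) - 51)/5 = 2*((-7 - 31) - 51)/5 = 2*(-38 - 51)/5 = (⅖)*(-89) = -178/5 ≈ -35.600)
h(M) = 37/9
(L + 129)*h(-2) = (-178/5 + 129)*(37/9) = (467/5)*(37/9) = 17279/45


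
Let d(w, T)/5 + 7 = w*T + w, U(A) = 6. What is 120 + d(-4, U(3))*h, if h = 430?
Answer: -75130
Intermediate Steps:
d(w, T) = -35 + 5*w + 5*T*w (d(w, T) = -35 + 5*(w*T + w) = -35 + 5*(T*w + w) = -35 + 5*(w + T*w) = -35 + (5*w + 5*T*w) = -35 + 5*w + 5*T*w)
120 + d(-4, U(3))*h = 120 + (-35 + 5*(-4) + 5*6*(-4))*430 = 120 + (-35 - 20 - 120)*430 = 120 - 175*430 = 120 - 75250 = -75130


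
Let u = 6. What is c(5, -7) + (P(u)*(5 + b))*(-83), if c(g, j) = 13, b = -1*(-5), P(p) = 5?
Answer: -4137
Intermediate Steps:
b = 5
c(5, -7) + (P(u)*(5 + b))*(-83) = 13 + (5*(5 + 5))*(-83) = 13 + (5*10)*(-83) = 13 + 50*(-83) = 13 - 4150 = -4137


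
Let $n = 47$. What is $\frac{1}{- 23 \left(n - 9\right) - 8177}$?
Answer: $- \frac{1}{9051} \approx -0.00011049$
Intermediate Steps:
$\frac{1}{- 23 \left(n - 9\right) - 8177} = \frac{1}{- 23 \left(47 - 9\right) - 8177} = \frac{1}{\left(-23\right) 38 - 8177} = \frac{1}{-874 - 8177} = \frac{1}{-9051} = - \frac{1}{9051}$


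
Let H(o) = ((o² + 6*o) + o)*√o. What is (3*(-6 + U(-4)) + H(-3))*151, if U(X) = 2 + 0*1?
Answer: -1812 - 1812*I*√3 ≈ -1812.0 - 3138.5*I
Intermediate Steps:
H(o) = √o*(o² + 7*o) (H(o) = (o² + 7*o)*√o = √o*(o² + 7*o))
U(X) = 2 (U(X) = 2 + 0 = 2)
(3*(-6 + U(-4)) + H(-3))*151 = (3*(-6 + 2) + (-3)^(3/2)*(7 - 3))*151 = (3*(-4) - 3*I*√3*4)*151 = (-12 - 12*I*√3)*151 = -1812 - 1812*I*√3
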